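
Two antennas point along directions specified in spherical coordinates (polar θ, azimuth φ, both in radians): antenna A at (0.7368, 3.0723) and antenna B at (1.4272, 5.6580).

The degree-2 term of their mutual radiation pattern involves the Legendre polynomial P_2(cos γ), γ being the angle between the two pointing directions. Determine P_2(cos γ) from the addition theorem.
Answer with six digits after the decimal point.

Term-by-term m-sum for l=2 (normalisation 4π/5 = 2.513274):
  term(m=-2) = +0.029235+0.059155i   from Y*(Ω₁)=+0.172722-0.024091i, Y(Ω₂)=+0.119174+0.359106i
  term(m=-1) = -0.035731-0.022198i   from Y*(Ω₁)=-0.383528+0.026618i, Y(Ω₂)=+0.088721+0.064036i
  term(m=+0) = -0.060270+0.000000i   from Y*(Ω₁)=+0.203606-0.000000i, Y(Ω₂)=-0.296015+0.000000i
  term(m=+1) = -0.035731+0.022198i   from Y*(Ω₁)=+0.383528+0.026618i, Y(Ω₂)=-0.088721+0.064036i
  term(m=+2) = +0.029235-0.059155i   from Y*(Ω₁)=+0.172722+0.024091i, Y(Ω₂)=+0.119174-0.359106i
Accumulated sum -0.073263-0.000000i; after 4π/(2l+1) scaling, -0.184130-0.000000i ⇒ P_2 = -0.184130

-0.184130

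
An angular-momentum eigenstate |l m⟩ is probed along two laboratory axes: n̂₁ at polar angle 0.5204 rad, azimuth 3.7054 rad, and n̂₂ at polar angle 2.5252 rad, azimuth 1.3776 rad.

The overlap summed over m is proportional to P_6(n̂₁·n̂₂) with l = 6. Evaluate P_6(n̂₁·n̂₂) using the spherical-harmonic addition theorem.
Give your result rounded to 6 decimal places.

Expand P_6 via completeness: Σ_{m} conj(Y_{6,m}) at Ω₁ times Y_{6,m} at Ω₂ —
  m=-6: Y*=-0.007089-0.001744i  Y=-0.007214-0.016525i  product +0.000022+0.000130i
  m=-5: Y*=+0.041853-0.013988i  Y=-0.072523+0.050130i  product -0.002334+0.003113i
  m=-4: Y*=-0.100382+0.123014i  Y=+0.180417+0.175922i  product -0.039751+0.004534i
  m=-3: Y*=+0.044146-0.364197i  Y=+0.243171-0.371492i  product -0.124561-0.104962i
  m=-2: Y*=+0.212352+0.447365i  Y=-0.367422-0.149483i  product -0.011149-0.196115i
  m=-1: Y*=-0.167747-0.106061i  Y=+0.012886-0.065867i  product -0.009147+0.009682i
  m=+0: Y*=-0.376400-0.000000i  Y=-0.416341+0.000000i  product +0.156711+0.000000i
  m=+1: Y*=+0.167747-0.106061i  Y=-0.012886-0.065867i  product -0.009147-0.009682i
  m=+2: Y*=+0.212352-0.447365i  Y=-0.367422+0.149483i  product -0.011149+0.196115i
  m=+3: Y*=-0.044146-0.364197i  Y=-0.243171-0.371492i  product -0.124561+0.104962i
  m=+4: Y*=-0.100382-0.123014i  Y=+0.180417-0.175922i  product -0.039751-0.004534i
  m=+5: Y*=-0.041853-0.013988i  Y=+0.072523+0.050130i  product -0.002334-0.003113i
  m=+6: Y*=-0.007089+0.001744i  Y=-0.007214+0.016525i  product +0.000022-0.000130i
Accumulated sum -0.217131+0.000000i; after 4π/(2l+1) scaling, -0.209888+0.000000i ⇒ P_6 = -0.209888

-0.209888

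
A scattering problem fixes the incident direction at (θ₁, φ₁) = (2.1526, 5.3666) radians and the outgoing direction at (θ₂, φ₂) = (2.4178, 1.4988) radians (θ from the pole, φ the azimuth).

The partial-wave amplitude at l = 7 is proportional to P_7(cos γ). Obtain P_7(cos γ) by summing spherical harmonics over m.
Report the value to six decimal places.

0.004199

Term-by-term m-sum for l=7 (normalisation 4π/15 = 0.837758):
  term(m=-7) = -0.001439+0.003698i   from Y*(Ω₁)=+0.140826-0.018828i, Y(Ω₂)=-0.013488+0.024458i
  term(m=-6) = -0.014377-0.038766i   from Y*(Ω₁)=-0.247678-0.246825i, Y(Ω₂)=+0.107383+0.049505i
  term(m=-5) = +0.113538+0.060479i   from Y*(Ω₁)=-0.056418+0.433351i, Y(Ω₂)=+0.103693-0.275500i
  term(m=-4) = -0.080394+0.019398i   from Y*(Ω₁)=+0.157433-0.091136i, Y(Ω₂)=-0.435907-0.129124i
  term(m=-3) = -0.050758+0.072961i   from Y*(Ω₁)=+0.231962+0.095848i, Y(Ω₂)=-0.075894+0.345899i
  term(m=-2) = +0.003174+0.026685i   from Y*(Ω₁)=-0.080594-0.300091i, Y(Ω₂)=-0.085591-0.012410i
  term(m=-1) = +0.038376+0.034082i   from Y*(Ω₁)=+0.079267-0.103365i, Y(Ω₂)=-0.028344+0.393005i
  term(m=+0) = -0.011227-0.000000i   from Y*(Ω₁)=-0.328024-0.000000i, Y(Ω₂)=+0.034226+0.000000i
  term(m=+1) = +0.038376-0.034082i   from Y*(Ω₁)=-0.079267-0.103365i, Y(Ω₂)=+0.028344+0.393005i
  term(m=+2) = +0.003174-0.026685i   from Y*(Ω₁)=-0.080594+0.300091i, Y(Ω₂)=-0.085591+0.012410i
  term(m=+3) = -0.050758-0.072961i   from Y*(Ω₁)=-0.231962+0.095848i, Y(Ω₂)=+0.075894+0.345899i
  term(m=+4) = -0.080394-0.019398i   from Y*(Ω₁)=+0.157433+0.091136i, Y(Ω₂)=-0.435907+0.129124i
  term(m=+5) = +0.113538-0.060479i   from Y*(Ω₁)=+0.056418+0.433351i, Y(Ω₂)=-0.103693-0.275500i
  term(m=+6) = -0.014377+0.038766i   from Y*(Ω₁)=-0.247678+0.246825i, Y(Ω₂)=+0.107383-0.049505i
  term(m=+7) = -0.001439-0.003698i   from Y*(Ω₁)=-0.140826-0.018828i, Y(Ω₂)=+0.013488+0.024458i
Σ over m = +0.005013-0.000000i; ×(4π/15) → +0.004199-0.000000i. Real part: 0.004199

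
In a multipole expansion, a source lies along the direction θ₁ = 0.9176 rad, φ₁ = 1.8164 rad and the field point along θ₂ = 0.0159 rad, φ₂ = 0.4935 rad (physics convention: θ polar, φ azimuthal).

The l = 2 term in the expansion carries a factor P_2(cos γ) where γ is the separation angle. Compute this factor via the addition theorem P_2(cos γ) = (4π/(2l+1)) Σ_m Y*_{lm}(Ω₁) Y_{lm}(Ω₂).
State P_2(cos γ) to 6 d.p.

0.059522

Addition theorem: P_2(cos γ) = (4π/5) Σ_m Y*_{lm}(Ω₁) Y_{lm}(Ω₂), m = −2…2:
  m=-2: Y*=(-0.214807, -0.114909)  Y=(0.000054, -0.000081)  product (-0.000021, 0.000011)
  m=-1: Y*=(-0.090656, 0.361662)  Y=(0.010816, -0.005818)  product (0.001124, 0.004439)
  m=+0: Y*=(0.034062, -0.000000)  Y=(0.630544, 0.000000)  product (0.021478, 0.000000)
  m=+1: Y*=(0.090656, 0.361662)  Y=(-0.010816, -0.005818)  product (0.001124, -0.004439)
  m=+2: Y*=(-0.214807, 0.114909)  Y=(0.000054, 0.000081)  product (-0.000021, -0.000011)
Accumulated sum (0.023683, -0.000000); after 4π/(2l+1) scaling, (0.059522, -0.000000) ⇒ P_2 = 0.059522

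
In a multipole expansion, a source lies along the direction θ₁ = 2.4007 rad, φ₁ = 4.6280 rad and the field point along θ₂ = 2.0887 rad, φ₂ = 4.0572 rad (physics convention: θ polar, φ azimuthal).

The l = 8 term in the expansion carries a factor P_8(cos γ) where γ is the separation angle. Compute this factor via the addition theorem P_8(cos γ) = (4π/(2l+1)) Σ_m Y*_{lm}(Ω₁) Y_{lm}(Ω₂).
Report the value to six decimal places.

Addition theorem: P_8(cos γ) = (4π/17) Σ_m Y*_{lm}(Ω₁) Y_{lm}(Ω₂), m = −8…8:
  m=-8: +0.017329-0.013874i × +0.084501-0.144511i = -0.000541-0.003677i  (running Σ = -0.000541-0.003677i)
  m=-7: -0.054065-0.080622i × +0.378504-0.047971i = -0.024331-0.027922i  (running Σ = -0.024872-0.031599i)
  m=-6: -0.223038+0.123687i × +0.305190+0.307730i = -0.106131-0.030887i  (running Σ = -0.131003-0.062486i)
  m=-5: +0.177829+0.396137i × -0.018056+0.133586i = -0.056129+0.016603i  (running Σ = -0.187132-0.045884i)
  m=-4: +0.404868-0.142104i × +0.245471-0.140820i = +0.079372-0.091896i  (running Σ = -0.107760-0.137780i)
  m=-3: -0.020095-0.077671i × +0.269565+0.112312i = +0.003307-0.023194i  (running Σ = -0.104454-0.160974i)
  m=-2: +0.339445-0.057841i × -0.037834-0.141983i = -0.021055-0.046007i  (running Σ = -0.125509-0.206981i)
  m=-1: -0.021736-0.256957i × +0.197164-0.256582i = -0.070216-0.045086i  (running Σ = -0.195725-0.252067i)
  m=0: +0.273074-0.000000i × -0.101425+0.000000i = -0.027697+0.000000i  (running Σ = -0.223421-0.252067i)
  m=1: +0.021736-0.256957i × -0.197164-0.256582i = -0.070216+0.045086i  (running Σ = -0.293637-0.206981i)
  m=2: +0.339445+0.057841i × -0.037834+0.141983i = -0.021055+0.046007i  (running Σ = -0.314692-0.160974i)
  m=3: +0.020095-0.077671i × -0.269565+0.112312i = +0.003307+0.023194i  (running Σ = -0.311386-0.137780i)
  m=4: +0.404868+0.142104i × +0.245471+0.140820i = +0.079372+0.091896i  (running Σ = -0.232014-0.045884i)
  m=5: -0.177829+0.396137i × +0.018056+0.133586i = -0.056129-0.016603i  (running Σ = -0.288143-0.062486i)
  m=6: -0.223038-0.123687i × +0.305190-0.307730i = -0.106131+0.030887i  (running Σ = -0.394274-0.031599i)
  m=7: +0.054065-0.080622i × -0.378504-0.047971i = -0.024331+0.027922i  (running Σ = -0.418606-0.003677i)
  m=8: +0.017329+0.013874i × +0.084501+0.144511i = -0.000541+0.003677i  (running Σ = -0.419146-0.000000i)
Accumulated sum -0.419146-0.000000i; after 4π/(2l+1) scaling, -0.309832-0.000000i ⇒ P_8 = -0.309832

-0.309832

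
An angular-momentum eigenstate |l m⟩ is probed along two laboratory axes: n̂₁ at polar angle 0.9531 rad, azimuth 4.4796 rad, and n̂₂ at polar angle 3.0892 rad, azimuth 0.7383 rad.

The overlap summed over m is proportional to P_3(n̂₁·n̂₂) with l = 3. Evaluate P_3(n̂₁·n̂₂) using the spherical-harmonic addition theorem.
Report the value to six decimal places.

0.342833

Expand P_3 via completeness: Σ_{m} conj(Y_{3,m}) at Ω₁ times Y_{3,m} at Ω₂ —
  m=-3: Y*=+0.145336+0.173122i  Y=-0.000036-0.000048i  product +0.000003-0.000013i
  m=-2: Y*=-0.351489+0.176593i  Y=-0.000263+0.002787i  product -0.000400-0.001026i
  m=-1: Y*=-0.041155-0.173584i  Y=+0.049899-0.045407i  product -0.009935-0.006793i
  m=+0: Y*=-0.285911-0.000000i  Y=-0.740218+0.000000i  product +0.211637+0.000000i
  m=+1: Y*=+0.041155-0.173584i  Y=-0.049899-0.045407i  product -0.009935+0.006793i
  m=+2: Y*=-0.351489-0.176593i  Y=-0.000263-0.002787i  product -0.000400+0.001026i
  m=+3: Y*=-0.145336+0.173122i  Y=+0.000036-0.000048i  product +0.000003+0.000013i
Σ over m = +0.190973+0.000000i; ×(4π/7) → +0.342833+0.000000i. Real part: 0.342833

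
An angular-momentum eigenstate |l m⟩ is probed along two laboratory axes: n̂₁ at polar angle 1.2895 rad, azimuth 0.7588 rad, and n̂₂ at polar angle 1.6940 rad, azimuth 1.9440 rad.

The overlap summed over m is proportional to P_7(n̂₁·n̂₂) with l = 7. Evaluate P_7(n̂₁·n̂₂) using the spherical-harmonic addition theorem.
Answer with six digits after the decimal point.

-0.182853

Term-by-term m-sum for l=7 (normalisation 4π/15 = 0.837758):
  m=-7: (0.213000, -0.311869) × (0.239334, -0.409259) = (-0.076657, -0.161813)  (running Σ = (-0.076657, -0.161813))
  m=-6: (-0.064888, -0.403137) × (-0.136139, -0.172395) = (-0.060665, 0.066069)  (running Σ = (-0.137322, -0.095744))
  m=-5: (-0.000432, -0.000330) × (0.271599, -0.082596) = (-0.000145, -0.000054)  (running Σ = (-0.137467, -0.095798))
  m=-4: (0.344787, -0.036822) × (0.019107, -0.244525) = (-0.002416, -0.085013)  (running Σ = (-0.139883, -0.180811))
  m=-3: (0.078684, -0.092361) × (0.198119, 0.095992) = (0.024455, -0.010745)  (running Σ = (-0.115428, -0.191556))
  m=-2: (0.015714, 0.295111) × (0.185894, -0.171935) = (0.053661, 0.052158)  (running Σ = (-0.061767, -0.139399))
  m=-1: (0.118454, 0.112315) × (0.071014, 0.181364) = (-0.011958, 0.029459)  (running Σ = (-0.073725, -0.109939))
  m=0: (-0.277597, -0.000000) × (0.255099, 0.000000) = (-0.070815, -0.000000)  (running Σ = (-0.144540, -0.109939))
  m=1: (-0.118454, 0.112315) × (-0.071014, 0.181364) = (-0.011958, -0.029459)  (running Σ = (-0.156498, -0.139399))
  m=2: (0.015714, -0.295111) × (0.185894, 0.171935) = (0.053661, -0.052158)  (running Σ = (-0.102837, -0.191556))
  m=3: (-0.078684, -0.092361) × (-0.198119, 0.095992) = (0.024455, 0.010745)  (running Σ = (-0.078382, -0.180811))
  m=4: (0.344787, 0.036822) × (0.019107, 0.244525) = (-0.002416, 0.085013)  (running Σ = (-0.080798, -0.095798))
  m=5: (0.000432, -0.000330) × (-0.271599, -0.082596) = (-0.000145, 0.000054)  (running Σ = (-0.080943, -0.095744))
  m=6: (-0.064888, 0.403137) × (-0.136139, 0.172395) = (-0.060665, -0.066069)  (running Σ = (-0.141608, -0.161813))
  m=7: (-0.213000, -0.311869) × (-0.239334, -0.409259) = (-0.076657, 0.161813)  (running Σ = (-0.218265, 0.000000))
Σ over m = (-0.218265, 0.000000); ×(4π/15) → (-0.182853, 0.000000). Real part: -0.182853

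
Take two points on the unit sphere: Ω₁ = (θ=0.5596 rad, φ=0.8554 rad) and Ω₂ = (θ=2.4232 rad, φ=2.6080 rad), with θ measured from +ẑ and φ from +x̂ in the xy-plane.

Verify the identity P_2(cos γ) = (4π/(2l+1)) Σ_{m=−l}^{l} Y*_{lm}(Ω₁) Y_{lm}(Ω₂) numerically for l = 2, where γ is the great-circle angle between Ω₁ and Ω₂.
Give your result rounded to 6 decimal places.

0.237521

Term-by-term m-sum for l=2 (normalisation 4π/5 = 2.513274):
  m=-2: Y*=(-0.015190, 0.107787)  Y=(0.080753, 0.146557)  product (-0.017024, 0.006478)
  m=-1: Y*=(0.227964, 0.262343)  Y=(0.329595, 0.194709)  product (0.024055, 0.130854)
  m=+0: Y*=(0.364152, -0.000000)  Y=(0.220905, 0.000000)  product (0.080443, 0.000000)
  m=+1: Y*=(-0.227964, 0.262343)  Y=(-0.329595, 0.194709)  product (0.024055, -0.130854)
  m=+2: Y*=(-0.015190, -0.107787)  Y=(0.080753, -0.146557)  product (-0.017024, -0.006478)
Σ over m = (0.094507, 0.000000); ×(4π/5) → (0.237521, 0.000000). Real part: 0.237521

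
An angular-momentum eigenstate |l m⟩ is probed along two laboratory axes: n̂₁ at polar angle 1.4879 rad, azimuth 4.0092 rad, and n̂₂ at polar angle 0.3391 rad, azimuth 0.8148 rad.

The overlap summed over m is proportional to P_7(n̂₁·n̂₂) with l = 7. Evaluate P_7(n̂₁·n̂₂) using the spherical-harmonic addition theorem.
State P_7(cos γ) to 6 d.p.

Expand P_7 via completeness: Σ_{m} conj(Y_{7,m}) at Ω₁ times Y_{7,m} at Ω₂ —
  m=-7: Y*=(-0.477426, 0.101727)  Y=(0.000189, 0.000123)  product (-0.000103, -0.000040)
  m=-6: Y*=(0.071855, -0.133665)  Y=(0.000419, 0.002353)  product (0.000345, 0.000113)
  m=-5: Y*=(-0.120132, -0.305773)  Y=(-0.009405, 0.012674)  product (0.005005, 0.001353)
  m=-4: Y*=(0.165113, 0.056341)  Y=(-0.072041, 0.008512)  product (-0.012374, -0.002653)
  m=-3: Y*=(0.240061, -0.143499)  Y=(-0.179214, -0.150092)  product (-0.064560, -0.010314)
  m=-2: Y*=(-0.030015, 0.180903)  Y=(-0.029050, -0.493445)  product (0.090138, 0.009555)
  m=-1: Y*=(0.168666, 0.198956)  Y=(0.368988, -0.391350)  product (0.140097, 0.007405)
  m=+0: Y*=(-0.185864, -0.000000)  Y=(-0.077843, 0.000000)  product (0.014468, 0.000000)
  m=+1: Y*=(-0.168666, 0.198956)  Y=(-0.368988, -0.391350)  product (0.140097, -0.007405)
  m=+2: Y*=(-0.030015, -0.180903)  Y=(-0.029050, 0.493445)  product (0.090138, -0.009555)
  m=+3: Y*=(-0.240061, -0.143499)  Y=(0.179214, -0.150092)  product (-0.064560, 0.010314)
  m=+4: Y*=(0.165113, -0.056341)  Y=(-0.072041, -0.008512)  product (-0.012374, 0.002653)
  m=+5: Y*=(0.120132, -0.305773)  Y=(0.009405, 0.012674)  product (0.005005, -0.001353)
  m=+6: Y*=(0.071855, 0.133665)  Y=(0.000419, -0.002353)  product (0.000345, -0.000113)
  m=+7: Y*=(0.477426, 0.101727)  Y=(-0.000189, 0.000123)  product (-0.000103, 0.000040)
Total Σ_m = (0.331563, -0.000000). Multiply by 0.837758: (0.277770, -0.000000). P_7(cos γ) = 0.277770

0.277770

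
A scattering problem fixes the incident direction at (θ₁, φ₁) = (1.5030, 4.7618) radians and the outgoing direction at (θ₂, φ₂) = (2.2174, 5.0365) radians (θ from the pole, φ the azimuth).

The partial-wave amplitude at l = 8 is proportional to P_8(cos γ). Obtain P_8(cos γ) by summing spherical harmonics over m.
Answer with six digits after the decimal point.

Addition theorem: P_8(cos γ) = (4π/17) Σ_m Y*_{lm}(Ω₁) Y_{lm}(Ω₂), m = −8…8:
  [-8]  conj(Y_{8,-8})(Ω₁) = (0.467010, 0.194860) ; Y_{8,-8}(Ω₂) = (-0.072415, -0.044269) ; Δ = (-0.025192, -0.034785)
  [-7]  conj(Y_{8,-7})(Ω₁) = (-0.046595, 0.129300) ; Y_{8,-7}(Ω₂) = (0.196342, -0.164700) ; Δ = (0.012147, 0.033061)
  [-6]  conj(Y_{8,-6})(Ω₁) = (0.330619, 0.100994) ; Y_{8,-6}(Ω₂) = (0.157952, 0.402608) ; Δ = (0.011561, 0.149062)
  [-5]  conj(Y_{8,-5})(Ω₁) = (-0.039035, 0.154775) ; Y_{8,-5}(Ω₂) = (-0.387423, 0.019294) ; Δ = (0.012137, -0.060716)
  [-4]  conj(Y_{8,-4})(Ω₁) = (0.289901, 0.058055) ; Y_{8,-4}(Ω₂) = (0.004708, -0.016727) ; Δ = (0.002336, -0.004576)
  [-3]  conj(Y_{8,-3})(Ω₁) = (-0.025009, 0.167476) ; Y_{8,-3}(Ω₂) = (-0.287163, -0.195812) ; Δ = (0.039975, -0.043196)
  [-2]  conj(Y_{8,-2})(Ω₁) = (0.272072, 0.026975) ; Y_{8,-2}(Ω₂) = (0.167674, -0.126996) ; Δ = (0.049045, -0.030029)
  [-1]  conj(Y_{8,-1})(Ω₁) = (-0.008559, 0.173087) ; Y_{8,-1}(Ω₂) = (-0.083306, -0.247965) ; Δ = (0.043633, -0.012297)
  [+0]  conj(Y_{8,0})(Ω₁) = (0.266808, -0.000000) ; Y_{8,0}(Ω₂) = (0.253939, 0.000000) ; Δ = (0.067753, 0.000000)
  [+1]  conj(Y_{8,1})(Ω₁) = (0.008559, 0.173087) ; Y_{8,1}(Ω₂) = (0.083306, -0.247965) ; Δ = (0.043633, 0.012297)
  [+2]  conj(Y_{8,2})(Ω₁) = (0.272072, -0.026975) ; Y_{8,2}(Ω₂) = (0.167674, 0.126996) ; Δ = (0.049045, 0.030029)
  [+3]  conj(Y_{8,3})(Ω₁) = (0.025009, 0.167476) ; Y_{8,3}(Ω₂) = (0.287163, -0.195812) ; Δ = (0.039975, 0.043196)
  [+4]  conj(Y_{8,4})(Ω₁) = (0.289901, -0.058055) ; Y_{8,4}(Ω₂) = (0.004708, 0.016727) ; Δ = (0.002336, 0.004576)
  [+5]  conj(Y_{8,5})(Ω₁) = (0.039035, 0.154775) ; Y_{8,5}(Ω₂) = (0.387423, 0.019294) ; Δ = (0.012137, 0.060716)
  [+6]  conj(Y_{8,6})(Ω₁) = (0.330619, -0.100994) ; Y_{8,6}(Ω₂) = (0.157952, -0.402608) ; Δ = (0.011561, -0.149062)
  [+7]  conj(Y_{8,7})(Ω₁) = (0.046595, 0.129300) ; Y_{8,7}(Ω₂) = (-0.196342, -0.164700) ; Δ = (0.012147, -0.033061)
  [+8]  conj(Y_{8,8})(Ω₁) = (0.467010, -0.194860) ; Y_{8,8}(Ω₂) = (-0.072415, 0.044269) ; Δ = (-0.025192, 0.034785)
Total Σ_m = (0.359036, 0.000000). Multiply by 0.739198: (0.265399, 0.000000). P_8(cos γ) = 0.265399

0.265399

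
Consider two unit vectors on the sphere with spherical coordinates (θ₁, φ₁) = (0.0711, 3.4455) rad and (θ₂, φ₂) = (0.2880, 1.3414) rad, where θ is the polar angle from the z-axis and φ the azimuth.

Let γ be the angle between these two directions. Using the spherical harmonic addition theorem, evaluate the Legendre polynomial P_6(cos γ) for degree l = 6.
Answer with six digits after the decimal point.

Term-by-term m-sum for l=6 (normalisation 4π/13 = 0.966644):
  [-6]  conj(Y_{6,-6})(Ω₁) = -0.00000 + 0.00000j ; Y_{6,-6}(Ω₂) = -0.00005 - 0.00025j ; Δ = 0.00000 + 0.00000j
  [-5]  conj(Y_{6,-5})(Ω₁) = -0.00000 - 0.00000j ; Y_{6,-5}(Ω₂) = 0.00270 - 0.00122j ; Δ = -0.00000 - 0.00000j
  [-4]  conj(Y_{6,-4})(Ω₁) = 0.00003 + 0.00008j ; Y_{6,-4}(Ω₂) = 0.01286 + 0.01680j ; Δ = -0.00000 + 0.00000j
  [-3]  conj(Y_{6,-3})(Ω₁) = -0.00113 - 0.00146j ; Y_{6,-3}(Ω₂) = -0.06465 + 0.07862j ; Δ = 0.00019 + 0.00001j
  [-2]  conj(Y_{6,-2})(Ω₁) = 0.02126 + 0.01479j ; Y_{6,-2}(Ω₂) = -0.29077 - 0.14362j ; Δ = -0.00406 - 0.00735j
  [-1]  conj(Y_{6,-1})(Ω₁) = -0.21780 - 0.06831j ; Y_{6,-1}(Ω₂) = 0.13548 - 0.58020j ; Δ = -0.06914 + 0.11712j
  [+0]  conj(Y_{6,0})(Ω₁) = 0.96382 + 0.00000j ; Y_{6,0}(Ω₂) = 0.30420 + 0.00000j ; Δ = 0.29320 + 0.00000j
  [+1]  conj(Y_{6,1})(Ω₁) = 0.21780 - 0.06831j ; Y_{6,1}(Ω₂) = -0.13548 - 0.58020j ; Δ = -0.06914 - 0.11712j
  [+2]  conj(Y_{6,2})(Ω₁) = 0.02126 - 0.01479j ; Y_{6,2}(Ω₂) = -0.29077 + 0.14362j ; Δ = -0.00406 + 0.00735j
  [+3]  conj(Y_{6,3})(Ω₁) = 0.00113 - 0.00146j ; Y_{6,3}(Ω₂) = 0.06465 + 0.07862j ; Δ = 0.00019 - 0.00001j
  [+4]  conj(Y_{6,4})(Ω₁) = 0.00003 - 0.00008j ; Y_{6,4}(Ω₂) = 0.01286 - 0.01680j ; Δ = -0.00000 - 0.00000j
  [+5]  conj(Y_{6,5})(Ω₁) = 0.00000 - 0.00000j ; Y_{6,5}(Ω₂) = -0.00270 - 0.00122j ; Δ = -0.00000 + 0.00000j
  [+6]  conj(Y_{6,6})(Ω₁) = -0.00000 - 0.00000j ; Y_{6,6}(Ω₂) = -0.00005 + 0.00025j ; Δ = 0.00000 - 0.00000j
Accumulated sum 0.14717 + 0.00000j; after 4π/(2l+1) scaling, 0.14227 + 0.00000j ⇒ P_6 = 0.142265

0.142265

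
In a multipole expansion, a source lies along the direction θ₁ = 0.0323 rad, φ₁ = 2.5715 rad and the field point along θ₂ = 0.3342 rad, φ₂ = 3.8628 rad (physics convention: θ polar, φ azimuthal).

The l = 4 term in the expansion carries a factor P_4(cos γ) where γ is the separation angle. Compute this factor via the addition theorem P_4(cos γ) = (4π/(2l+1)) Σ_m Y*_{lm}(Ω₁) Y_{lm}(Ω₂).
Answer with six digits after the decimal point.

0.531428

Addition theorem: P_4(cos γ) = (4π/9) Σ_m Y*_{lm}(Ω₁) Y_{lm}(Ω₂), m = −4…4:
  m=-4: Y*=-0.00000 - 0.00000j  Y=-0.00495 - 0.00130j  product 0.00000 + 0.00000j
  m=-3: Y*=0.00001 + 0.00004j  Y=0.02331 + 0.03461j  product -0.00000 + 0.00000j
  m=-2: Y*=0.00087 - 0.00190j  Y=0.02418 - 0.18729j  product -0.00033 - 0.00021j
  m=-1: Y*=-0.05133 + 0.03291j  Y=-0.35746 + 0.31428j  product 0.00801 - 0.02789j
  m=+0: Y*=0.84188 + 0.00000j  Y=0.43387 + 0.00000j  product 0.36527 + 0.00000j
  m=+1: Y*=0.05133 + 0.03291j  Y=0.35746 + 0.31428j  product 0.00801 + 0.02789j
  m=+2: Y*=0.00087 + 0.00190j  Y=0.02418 + 0.18729j  product -0.00033 + 0.00021j
  m=+3: Y*=-0.00001 + 0.00004j  Y=-0.02331 + 0.03461j  product -0.00000 - 0.00000j
  m=+4: Y*=-0.00000 + 0.00000j  Y=-0.00495 + 0.00130j  product 0.00000 - 0.00000j
Σ over m = 0.38061 + 0.00000j; ×(4π/9) → 0.53143 + 0.00000j. Real part: 0.531428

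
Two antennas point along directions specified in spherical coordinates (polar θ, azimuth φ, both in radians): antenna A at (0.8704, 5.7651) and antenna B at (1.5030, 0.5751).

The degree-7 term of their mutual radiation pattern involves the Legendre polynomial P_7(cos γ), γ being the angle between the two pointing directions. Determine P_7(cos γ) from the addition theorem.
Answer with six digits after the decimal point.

Summing Y*_{l m}(θ₁,φ₁)·Y_{l m}(θ₂,φ₂) over m ∈ [−7, 7]; prefactor 4π/(2·7+1) = 0.837758:
  m=-7: Y*=-0.067573+0.035610i  Y=-0.311952+0.380529i  product +0.007529-0.036822i
  m=-6: Y*=-0.240784-0.007968i  Y=-0.119090+0.038018i  product +0.028978-0.008205i
  m=-5: Y*=-0.359412-0.220935i  Y=+0.329088+0.089695i  product -0.098462-0.104944i
  m=-4: Y*=-0.186538-0.340205i  Y=+0.096546+0.107969i  product +0.018722-0.052986i
  m=-3: Y*=+0.000212-0.012838i  Y=-0.045654-0.293135i  product -0.003773+0.000524i
  m=-2: Y*=-0.180768+0.305276i  Y=+0.062456-0.139633i  product +0.031336+0.044308i
  m=-1: Y*=-0.152163+0.086736i  Y=-0.234804+0.152197i  product +0.022527-0.043525i
  m=+0: Y*=+0.308930-0.000000i  Y=-0.155286+0.000000i  product -0.047972+0.000000i
  m=+1: Y*=+0.152163+0.086736i  Y=+0.234804+0.152197i  product +0.022527+0.043525i
  m=+2: Y*=-0.180768-0.305276i  Y=+0.062456+0.139633i  product +0.031336-0.044308i
  m=+3: Y*=-0.000212-0.012838i  Y=+0.045654-0.293135i  product -0.003773-0.000524i
  m=+4: Y*=-0.186538+0.340205i  Y=+0.096546-0.107969i  product +0.018722+0.052986i
  m=+5: Y*=+0.359412-0.220935i  Y=-0.329088+0.089695i  product -0.098462+0.104944i
  m=+6: Y*=-0.240784+0.007968i  Y=-0.119090-0.038018i  product +0.028978+0.008205i
  m=+7: Y*=+0.067573+0.035610i  Y=+0.311952+0.380529i  product +0.007529+0.036822i
Σ over m = -0.034256+0.000000i; ×(4π/15) → -0.028698+0.000000i. Real part: -0.028698

-0.028698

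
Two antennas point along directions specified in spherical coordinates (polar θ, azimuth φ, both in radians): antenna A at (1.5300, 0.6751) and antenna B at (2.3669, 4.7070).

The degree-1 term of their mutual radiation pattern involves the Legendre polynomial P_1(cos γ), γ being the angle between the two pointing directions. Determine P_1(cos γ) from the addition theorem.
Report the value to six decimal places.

Addition theorem: P_1(cos γ) = (4π/3) Σ_m Y*_{lm}(Ω₁) Y_{lm}(Ω₂), m = −1…1:
  m=-1: (0.269484, 0.215746) × (-0.001302, 0.241668) = (-0.052490, 0.064845)  (running Σ = (-0.052490, 0.064845))
  m=0: (0.019928, -0.000000) × (-0.349173, 0.000000) = (-0.006958, 0.000000)  (running Σ = (-0.059448, 0.064845))
  m=1: (-0.269484, 0.215746) × (0.001302, 0.241668) = (-0.052490, -0.064845)  (running Σ = (-0.111938, 0.000000))
Σ over m = (-0.111938, 0.000000); ×(4π/3) → (-0.468885, 0.000000). Real part: -0.468885

-0.468885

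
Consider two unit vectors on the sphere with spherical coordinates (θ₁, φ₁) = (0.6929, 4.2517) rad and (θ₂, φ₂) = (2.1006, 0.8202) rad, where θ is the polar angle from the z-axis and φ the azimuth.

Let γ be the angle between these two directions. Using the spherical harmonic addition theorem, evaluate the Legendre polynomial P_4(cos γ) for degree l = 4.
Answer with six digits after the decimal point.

0.315360

Summing Y*_{l m}(θ₁,φ₁)·Y_{l m}(θ₂,φ₂) over m ∈ [−4, 4]; prefactor 4π/(2·4+1) = 1.396263:
  term(m=-4) = +0.007225+0.016570i   from Y*(Ω₁)=-0.019791-0.070968i, Y(Ω₂)=-0.242984+0.034045i
  term(m=-3) = +0.065803+0.077954i   from Y*(Ω₁)=+0.246545+0.047091i, Y(Ω₂)=+0.315775+0.255874i
  term(m=-2) = +0.070439+0.046131i   from Y*(Ω₁)=-0.259495+0.341761i, Y(Ω₂)=-0.013647-0.195744i
  term(m=-1) = -0.063735-0.019013i   from Y*(Ω₁)=-0.118229-0.238217i, Y(Ω₂)=+0.170582-0.182889i
  term(m=+0) = +0.066396+0.000000i   from Y*(Ω₁)=-0.263838-0.000000i, Y(Ω₂)=-0.251652+0.000000i
  term(m=+1) = -0.063735+0.019013i   from Y*(Ω₁)=+0.118229-0.238217i, Y(Ω₂)=-0.170582-0.182889i
  term(m=+2) = +0.070439-0.046131i   from Y*(Ω₁)=-0.259495-0.341761i, Y(Ω₂)=-0.013647+0.195744i
  term(m=+3) = +0.065803-0.077954i   from Y*(Ω₁)=-0.246545+0.047091i, Y(Ω₂)=-0.315775+0.255874i
  term(m=+4) = +0.007225-0.016570i   from Y*(Ω₁)=-0.019791+0.070968i, Y(Ω₂)=-0.242984-0.034045i
Σ over m = +0.225860+0.000000i; ×(4π/9) → +0.315360+0.000000i. Real part: 0.315360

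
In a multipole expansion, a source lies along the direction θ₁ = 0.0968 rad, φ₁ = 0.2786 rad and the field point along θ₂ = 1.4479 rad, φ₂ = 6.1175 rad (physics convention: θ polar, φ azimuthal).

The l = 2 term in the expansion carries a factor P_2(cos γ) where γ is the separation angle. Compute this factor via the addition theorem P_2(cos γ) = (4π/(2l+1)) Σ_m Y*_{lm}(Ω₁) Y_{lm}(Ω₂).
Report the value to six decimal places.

Expand P_2 via completeness: Σ_{m} conj(Y_{2,m}) at Ω₁ times Y_{2,m} at Ω₂ —
  m=-2: Y*=+0.003062+0.001908i  Y=+0.359771+0.123782i  product +0.000866+0.001066i
  m=-1: Y*=+0.071451+0.020438i  Y=+0.092703+0.015502i  product +0.006307+0.003002i
  m=+0: Y*=+0.621945-0.000000i  Y=-0.301173+0.000000i  product -0.187313+0.000000i
  m=+1: Y*=-0.071451+0.020438i  Y=-0.092703+0.015502i  product +0.006307-0.003002i
  m=+2: Y*=+0.003062-0.001908i  Y=+0.359771-0.123782i  product +0.000866-0.001066i
Σ over m = -0.172968-0.000000i; ×(4π/5) → -0.434716-0.000000i. Real part: -0.434716

-0.434716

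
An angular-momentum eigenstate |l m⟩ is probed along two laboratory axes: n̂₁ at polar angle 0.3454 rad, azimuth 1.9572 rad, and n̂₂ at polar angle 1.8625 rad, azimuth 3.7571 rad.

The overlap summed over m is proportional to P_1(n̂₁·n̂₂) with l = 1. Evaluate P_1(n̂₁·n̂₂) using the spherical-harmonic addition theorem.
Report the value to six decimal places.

Summing Y*_{l m}(θ₁,φ₁)·Y_{l m}(θ₂,φ₂) over m ∈ [−1, 1]; prefactor 4π/(2·1+1) = 4.188790:
  m=-1: Y*=-0.044083+0.108350i  Y=-0.270173+0.191052i  product -0.008791-0.037696i
  m=+0: Y*=+0.459746-0.000000i  Y=-0.140514+0.000000i  product -0.064601+0.000000i
  m=+1: Y*=+0.044083+0.108350i  Y=+0.270173+0.191052i  product -0.008791+0.037696i
Accumulated sum -0.082182+0.000000i; after 4π/(2l+1) scaling, -0.344243+0.000000i ⇒ P_1 = -0.344243

-0.344243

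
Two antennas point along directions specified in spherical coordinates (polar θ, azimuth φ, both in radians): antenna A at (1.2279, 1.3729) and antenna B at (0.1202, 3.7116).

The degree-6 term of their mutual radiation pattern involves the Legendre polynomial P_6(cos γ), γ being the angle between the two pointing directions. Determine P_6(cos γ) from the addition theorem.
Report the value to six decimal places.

Summing Y*_{l m}(θ₁,φ₁)·Y_{l m}(θ₂,φ₂) over m ∈ [−6, 6]; prefactor 4π/(2·6+1) = 0.966644:
  m=-6: Y*=(-0.126099, 0.312605)  Y=(-0.000001, 0.000000)  product (0.000000, -0.000000)
  m=-5: Y*=(0.348387, 0.228908)  Y=(0.000039, 0.000012)  product (0.000011, 0.000013)
  m=-4: Y*=(0.048018, -0.048616)  Y=(-0.000473, -0.000551)  product (-0.000049, -0.000003)
  m=-3: Y*=(0.179769, 0.266359)  Y=(0.001213, 0.008659)  product (-0.002088, 0.001880)
  m=-2: Y*=(0.163408, -0.068279)  Y=(0.029952, -0.065175)  product (0.000444, -0.012695)
  m=-1: Y*=(0.052075, 0.259700)  Y=(-0.309228, 0.198209)  product (-0.067578, -0.069985)
  m=+0: Y*=(0.202013, -0.000000)  Y=(0.868473, 0.000000)  product (0.175443, 0.000000)
  m=+1: Y*=(-0.052075, 0.259700)  Y=(0.309228, 0.198209)  product (-0.067578, 0.069985)
  m=+2: Y*=(0.163408, 0.068279)  Y=(0.029952, 0.065175)  product (0.000444, 0.012695)
  m=+3: Y*=(-0.179769, 0.266359)  Y=(-0.001213, 0.008659)  product (-0.002088, -0.001880)
  m=+4: Y*=(0.048018, 0.048616)  Y=(-0.000473, 0.000551)  product (-0.000049, 0.000003)
  m=+5: Y*=(-0.348387, 0.228908)  Y=(-0.000039, 0.000012)  product (0.000011, -0.000013)
  m=+6: Y*=(-0.126099, -0.312605)  Y=(-0.000001, -0.000000)  product (0.000000, 0.000000)
Total Σ_m = (0.036922, 0.000000). Multiply by 0.966644: (0.035690, 0.000000). P_6(cos γ) = 0.035690

0.035690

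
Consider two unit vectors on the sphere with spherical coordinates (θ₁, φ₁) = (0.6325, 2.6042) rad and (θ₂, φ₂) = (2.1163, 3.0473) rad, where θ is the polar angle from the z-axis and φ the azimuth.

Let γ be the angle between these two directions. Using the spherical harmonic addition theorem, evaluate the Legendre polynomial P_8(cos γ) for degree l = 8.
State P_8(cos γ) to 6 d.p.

0.259275

Addition theorem: P_8(cos γ) = (4π/17) Σ_m Y*_{lm}(Ω₁) Y_{lm}(Ω₂), m = −8…8:
  m=-8: Y*=-0.00309 + 0.00704j  Y=0.10713 + 0.10068j  product -0.00104 + 0.00044j
  m=-7: Y*=0.03414 - 0.02438j  Y=0.28194 + 0.21884j  product 0.01496 + 0.00060j
  m=-6: Y*=-0.14022 + 0.01163j  Y=0.37678 + 0.23926j  product -0.05562 - 0.02917j
  m=-5: Y*=0.28750 + 0.14052j  Y=0.17814 + 0.09082j  product 0.03845 + 0.05114j
  m=-4: Y*=-0.26201 - 0.40098j  Y=-0.21646 - 0.08575j  product 0.02233 + 0.10926j
  m=-3: Y*=0.01560 + 0.37672j  Y=-0.31889 - 0.09269j  product 0.02994 - 0.12158j
  m=-2: Y*=-0.03654 + 0.06753j  Y=0.07184 + 0.01371j  product -0.00355 + 0.00435j
  m=-1: Y*=0.35753 - 0.21305j  Y=0.34216 + 0.03236j  product 0.12922 - 0.06133j
  m=+0: Y*=-0.05813 + 0.00000j  Y=-0.02294 + 0.00000j  product 0.00133 + 0.00000j
  m=+1: Y*=-0.35753 - 0.21305j  Y=-0.34216 + 0.03236j  product 0.12922 + 0.06133j
  m=+2: Y*=-0.03654 - 0.06753j  Y=0.07184 - 0.01371j  product -0.00355 - 0.00435j
  m=+3: Y*=-0.01560 + 0.37672j  Y=0.31889 - 0.09269j  product 0.02994 + 0.12158j
  m=+4: Y*=-0.26201 + 0.40098j  Y=-0.21646 + 0.08575j  product 0.02233 - 0.10926j
  m=+5: Y*=-0.28750 + 0.14052j  Y=-0.17814 + 0.09082j  product 0.03845 - 0.05114j
  m=+6: Y*=-0.14022 - 0.01163j  Y=0.37678 - 0.23926j  product -0.05562 + 0.02917j
  m=+7: Y*=-0.03414 - 0.02438j  Y=-0.28194 + 0.21884j  product 0.01496 - 0.00060j
  m=+8: Y*=-0.00309 - 0.00704j  Y=0.10713 - 0.10068j  product -0.00104 - 0.00044j
Total Σ_m = 0.35075 - 0.00000j. Multiply by 0.739198: 0.25928 - 0.00000j. P_8(cos γ) = 0.259275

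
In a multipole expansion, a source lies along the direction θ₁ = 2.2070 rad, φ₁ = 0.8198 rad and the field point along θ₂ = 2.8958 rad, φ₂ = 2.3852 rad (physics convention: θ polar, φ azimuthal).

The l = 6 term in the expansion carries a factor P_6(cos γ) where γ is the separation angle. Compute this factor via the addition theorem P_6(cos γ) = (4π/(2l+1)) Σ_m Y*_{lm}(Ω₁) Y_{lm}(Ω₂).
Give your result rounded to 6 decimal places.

0.222233

Addition theorem: P_6(cos γ) = (4π/13) Σ_m Y*_{lm}(Ω₁) Y_{lm}(Ω₂), m = −6…6:
  term(m=-6) = (-0.000013, -0.000000)   from Y*(Ω₁)=(0.026814, -0.128055), Y(Ω₂)=(-0.000017, -0.000099)
  term(m=-5) = (0.000013, -0.000463)   from Y*(Ω₁)=(0.192710, 0.273745), Y(Ω₂)=(-0.001110, -0.000827)
  term(m=-4) = (0.005033, 0.000109)   from Y*(Ω₁)=(-0.426514, -0.059065), Y(Ω₂)=(-0.011614, 0.001354)
  term(m=-3) = (-0.000193, 0.011896)   from Y*(Ω₁)=(0.138059, -0.112144), Y(Ω₂)=(-0.043009, 0.051230)
  term(m=-2) = (0.066978, 0.000723)   from Y*(Ω₁)=(0.017991, -0.261066), Y(Ω₂)=(0.014840, 0.255533)
  term(m=-1) = (-0.000914, 0.169311)   from Y*(Ω₁)=(0.198562, 0.212717), Y(Ω₂)=(0.423191, 0.399327)
  term(m=+0) = (0.088092, 0.000000)   from Y*(Ω₁)=(0.189046, -0.000000), Y(Ω₂)=(0.465983, 0.000000)
  term(m=+1) = (-0.000914, -0.169311)   from Y*(Ω₁)=(-0.198562, 0.212717), Y(Ω₂)=(-0.423191, 0.399327)
  term(m=+2) = (0.066978, -0.000723)   from Y*(Ω₁)=(0.017991, 0.261066), Y(Ω₂)=(0.014840, -0.255533)
  term(m=+3) = (-0.000193, -0.011896)   from Y*(Ω₁)=(-0.138059, -0.112144), Y(Ω₂)=(0.043009, 0.051230)
  term(m=+4) = (0.005033, -0.000109)   from Y*(Ω₁)=(-0.426514, 0.059065), Y(Ω₂)=(-0.011614, -0.001354)
  term(m=+5) = (0.000013, 0.000463)   from Y*(Ω₁)=(-0.192710, 0.273745), Y(Ω₂)=(0.001110, -0.000827)
  term(m=+6) = (-0.000013, 0.000000)   from Y*(Ω₁)=(0.026814, 0.128055), Y(Ω₂)=(-0.000017, 0.000099)
Total Σ_m = (0.229901, 0.000000). Multiply by 0.966644: (0.222233, 0.000000). P_6(cos γ) = 0.222233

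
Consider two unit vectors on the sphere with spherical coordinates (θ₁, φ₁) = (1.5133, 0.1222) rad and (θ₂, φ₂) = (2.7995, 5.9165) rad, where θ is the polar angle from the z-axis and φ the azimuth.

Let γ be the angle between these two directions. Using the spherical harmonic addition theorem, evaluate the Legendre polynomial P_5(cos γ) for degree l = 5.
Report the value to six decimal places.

0.336058

Addition theorem: P_5(cos γ) = (4π/11) Σ_m Y*_{lm}(Ω₁) Y_{lm}(Ω₂), m = −5…5:
  m=-5: 0.37703 + 0.26407j × -0.00051 + 0.00190j = -0.00070 + 0.00058j  (running Σ = -0.00070 + 0.00058j)
  m=-4: 0.07397 + 0.03934j × -0.00182 - 0.01741j = 0.00055 - 0.00136j  (running Σ = -0.00015 - 0.00078j)
  m=-3: -0.31181 - 0.11972j × 0.04139 + 0.08132j = -0.00317 - 0.03031j  (running Σ = -0.00331 - 0.03109j)
  m=-2: -0.09325 - 0.02326j × -0.22189 - 0.19993j = 0.01604 + 0.02380j  (running Σ = 0.01273 - 0.00729j)
  m=-1: 0.30277 + 0.03718j × 0.51303 + 0.19703j = 0.14800 + 0.07873j  (running Σ = 0.16073 + 0.07145j)
  m=0: 0.09926 + 0.00000j × -0.27499 + 0.00000j = -0.02730 + 0.00000j  (running Σ = 0.13344 + 0.07145j)
  m=1: -0.30277 + 0.03718j × -0.51303 + 0.19703j = 0.14800 - 0.07873j  (running Σ = 0.28144 - 0.00729j)
  m=2: -0.09325 + 0.02326j × -0.22189 + 0.19993j = 0.01604 - 0.02380j  (running Σ = 0.29748 - 0.03109j)
  m=3: 0.31181 - 0.11972j × -0.04139 + 0.08132j = -0.00317 + 0.03031j  (running Σ = 0.29431 - 0.00078j)
  m=4: 0.07397 - 0.03934j × -0.00182 + 0.01741j = 0.00055 + 0.00136j  (running Σ = 0.29486 + 0.00058j)
  m=5: -0.37703 + 0.26407j × 0.00051 + 0.00190j = -0.00070 - 0.00058j  (running Σ = 0.29417 + 0.00000j)
Accumulated sum 0.29417 + 0.00000j; after 4π/(2l+1) scaling, 0.33606 + 0.00000j ⇒ P_5 = 0.336058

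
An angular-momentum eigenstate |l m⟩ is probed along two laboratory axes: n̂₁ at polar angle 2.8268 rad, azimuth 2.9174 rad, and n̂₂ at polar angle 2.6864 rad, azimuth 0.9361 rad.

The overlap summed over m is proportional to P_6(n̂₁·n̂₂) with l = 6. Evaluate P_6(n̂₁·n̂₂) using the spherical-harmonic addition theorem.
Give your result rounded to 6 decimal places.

-0.391391

Term-by-term m-sum for l=6 (normalisation 4π/13 = 0.966644):
  term(m=-6) = (0.000001, -0.000001)   from Y*(Ω₁)=(0.000095, -0.000415), Y(Ω₂)=(0.002741, 0.002157)
  term(m=-5) = (-0.000099, -0.000052)   from Y*(Ω₁)=(0.001969, -0.004077), Y(Ω₂)=(0.000787, -0.024673)
  term(m=-4) = (-0.000219, 0.003070)   from Y*(Ω₁)=(0.018306, -0.022916), Y(Ω₂)=(-0.086449, 0.059500)
  term(m=-3) = (0.035161, -0.012410)   from Y*(Ω₁)=(0.099879, -0.079549), Y(Ω₂)=(0.275948, 0.095535)
  term(m=-2) = (-0.124690, -0.133903)   from Y*(Ω₁)=(0.329243, -0.158387), Y(Ω₂)=(-0.148665, -0.478216)
  term(m=-1) = (-0.086907, 0.199681)   from Y*(Ω₁)=(0.573779, -0.130836), Y(Ω₂)=(-0.219412, 0.297979)
  term(m=+0) = (-0.051391, 0.000000)   from Y*(Ω₁)=(0.201204, -0.000000), Y(Ω₂)=(-0.255415, 0.000000)
  term(m=+1) = (-0.086907, -0.199681)   from Y*(Ω₁)=(-0.573779, -0.130836), Y(Ω₂)=(0.219412, 0.297979)
  term(m=+2) = (-0.124690, 0.133903)   from Y*(Ω₁)=(0.329243, 0.158387), Y(Ω₂)=(-0.148665, 0.478216)
  term(m=+3) = (0.035161, 0.012410)   from Y*(Ω₁)=(-0.099879, -0.079549), Y(Ω₂)=(-0.275948, 0.095535)
  term(m=+4) = (-0.000219, -0.003070)   from Y*(Ω₁)=(0.018306, 0.022916), Y(Ω₂)=(-0.086449, -0.059500)
  term(m=+5) = (-0.000099, 0.000052)   from Y*(Ω₁)=(-0.001969, -0.004077), Y(Ω₂)=(-0.000787, -0.024673)
  term(m=+6) = (0.000001, 0.000001)   from Y*(Ω₁)=(0.000095, 0.000415), Y(Ω₂)=(0.002741, -0.002157)
Accumulated sum (-0.404897, -0.000000); after 4π/(2l+1) scaling, (-0.391391, -0.000000) ⇒ P_6 = -0.391391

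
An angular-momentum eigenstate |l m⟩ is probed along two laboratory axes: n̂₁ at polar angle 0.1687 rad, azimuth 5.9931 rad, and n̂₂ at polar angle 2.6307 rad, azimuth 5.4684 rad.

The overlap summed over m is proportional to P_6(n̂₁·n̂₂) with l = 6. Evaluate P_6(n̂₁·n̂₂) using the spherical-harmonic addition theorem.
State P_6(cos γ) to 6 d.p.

Summing Y*_{l m}(θ₁,φ₁)·Y_{l m}(θ₂,φ₂) over m ∈ [−6, 6]; prefactor 4π/(2·6+1) = 0.966644:
  m=-6: (-0.000002, -0.000011) × (0.001158, -0.006499) = (-0.000000, -0.000000)  (running Σ = (-0.000000, -0.000000))
  m=-5: (0.000026, -0.000219) × (0.024314, 0.032761) = (0.000008, -0.000004)  (running Σ = (0.000008, -0.000004))
  m=-4: (0.001096, -0.002519) × (-0.149262, -0.017627) = (-0.000208, 0.000357)  (running Σ = (-0.000200, 0.000352))
  m=-3: (0.015067, -0.017868) × (0.273455, -0.229040) = (0.000028, -0.008337)  (running Σ = (-0.000173, -0.007985))
  m=-2: (0.112677, -0.073850) × (-0.029321, 0.498300) = (0.033496, 0.058313)  (running Σ = (0.033323, 0.050328))
  m=-1: (0.458123, -0.136752) × (-0.154228, -0.163569) = (-0.093024, -0.053844)  (running Σ = (-0.059701, -0.003516))
  m=0: (0.734808, -0.000000) × (-0.363359, 0.000000) = (-0.266999, 0.000000)  (running Σ = (-0.326700, -0.003516))
  m=1: (-0.458123, -0.136752) × (0.154228, -0.163569) = (-0.093024, 0.053844)  (running Σ = (-0.419723, 0.050328))
  m=2: (0.112677, 0.073850) × (-0.029321, -0.498300) = (0.033496, -0.058313)  (running Σ = (-0.386228, -0.007985))
  m=3: (-0.015067, -0.017868) × (-0.273455, -0.229040) = (0.000028, 0.008337)  (running Σ = (-0.386200, 0.000352))
  m=4: (0.001096, 0.002519) × (-0.149262, 0.017627) = (-0.000208, -0.000357)  (running Σ = (-0.386408, -0.000004))
  m=5: (-0.000026, -0.000219) × (-0.024314, 0.032761) = (0.000008, 0.000004)  (running Σ = (-0.386400, -0.000000))
  m=6: (-0.000002, 0.000011) × (0.001158, 0.006499) = (-0.000000, 0.000000)  (running Σ = (-0.386401, -0.000000))
Accumulated sum (-0.386401, -0.000000); after 4π/(2l+1) scaling, (-0.373512, -0.000000) ⇒ P_6 = -0.373512

-0.373512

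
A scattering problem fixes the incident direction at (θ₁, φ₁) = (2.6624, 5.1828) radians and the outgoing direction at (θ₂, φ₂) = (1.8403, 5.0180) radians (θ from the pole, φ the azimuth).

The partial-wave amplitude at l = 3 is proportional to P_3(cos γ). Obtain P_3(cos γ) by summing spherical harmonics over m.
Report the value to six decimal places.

Term-by-term m-sum for l=3 (normalisation 4π/7 = 1.795196):
  m=-3: Y*=-0.040374+0.006497i  Y=-0.296561-0.227307i  product +0.013450+0.007250i
  m=-2: Y*=+0.113573+0.155777i  Y=+0.207044-0.145084i  product +0.046115+0.015775i
  m=-1: Y*=+0.198365-0.390111i  Y=-0.060505-0.191779i  product -0.086817-0.014438i
  m=+0: Y*=-0.310317-0.000000i  Y=+0.262860+0.000000i  product -0.081570-0.000000i
  m=+1: Y*=-0.198365-0.390111i  Y=+0.060505-0.191779i  product -0.086817+0.014438i
  m=+2: Y*=+0.113573-0.155777i  Y=+0.207044+0.145084i  product +0.046115-0.015775i
  m=+3: Y*=+0.040374+0.006497i  Y=+0.296561-0.227307i  product +0.013450-0.007250i
Σ over m = -0.136073+0.000000i; ×(4π/7) → -0.244278+0.000000i. Real part: -0.244278

-0.244278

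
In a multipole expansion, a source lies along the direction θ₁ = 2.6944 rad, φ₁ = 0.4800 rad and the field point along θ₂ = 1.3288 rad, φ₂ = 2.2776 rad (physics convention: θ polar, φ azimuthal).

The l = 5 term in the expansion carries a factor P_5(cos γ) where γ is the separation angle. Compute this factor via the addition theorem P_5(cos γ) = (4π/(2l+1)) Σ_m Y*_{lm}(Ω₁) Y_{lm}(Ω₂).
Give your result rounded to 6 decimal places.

-0.342986

Expand P_5 via completeness: Σ_{m} conj(Y_{5,m}) at Ω₁ times Y_{5,m} at Ω₂ —
  term(m=-5) = -0.002546-0.001189i   from Y*(Ω₁)=-0.005175+0.004741i, Y(Ω₂)=+0.153102+0.369907i
  term(m=-4) = -0.008907+0.011392i   from Y*(Ω₁)=+0.015834-0.043485i, Y(Ω₂)=-0.297172-0.096629i
  term(m=-3) = -0.017005-0.021010i   from Y*(Ω₁)=+0.023048+0.175209i, Y(Ω₂)=-0.130427+0.079896i
  term(m=-2) = -0.117119+0.057097i   from Y*(Ω₁)=-0.235835-0.336857i, Y(Ω₂)=+0.049602-0.312954i
  term(m=-1) = -0.008987-0.038942i   from Y*(Ω₁)=+0.429770+0.223743i, Y(Ω₂)=-0.053566-0.062724i
  term(m=+0) = +0.008894+0.000000i   from Y*(Ω₁)=+0.028364-0.000000i, Y(Ω₂)=+0.313551+0.000000i
  term(m=+1) = -0.008987+0.038942i   from Y*(Ω₁)=-0.429770+0.223743i, Y(Ω₂)=+0.053566-0.062724i
  term(m=+2) = -0.117119-0.057097i   from Y*(Ω₁)=-0.235835+0.336857i, Y(Ω₂)=+0.049602+0.312954i
  term(m=+3) = -0.017005+0.021010i   from Y*(Ω₁)=-0.023048+0.175209i, Y(Ω₂)=+0.130427+0.079896i
  term(m=+4) = -0.008907-0.011392i   from Y*(Ω₁)=+0.015834+0.043485i, Y(Ω₂)=-0.297172+0.096629i
  term(m=+5) = -0.002546+0.001189i   from Y*(Ω₁)=+0.005175+0.004741i, Y(Ω₂)=-0.153102+0.369907i
Accumulated sum -0.300234+0.000000i; after 4π/(2l+1) scaling, -0.342986+0.000000i ⇒ P_5 = -0.342986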